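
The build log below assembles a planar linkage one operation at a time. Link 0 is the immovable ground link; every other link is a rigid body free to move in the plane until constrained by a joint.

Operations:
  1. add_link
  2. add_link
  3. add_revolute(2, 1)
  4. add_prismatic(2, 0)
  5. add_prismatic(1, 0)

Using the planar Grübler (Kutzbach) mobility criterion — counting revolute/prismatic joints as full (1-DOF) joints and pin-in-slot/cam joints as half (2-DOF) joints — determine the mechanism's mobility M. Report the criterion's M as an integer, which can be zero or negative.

M = 0

ground; <1,0,0>
#1 <2,0,0>
#2 <3,0,0>
R:2↔1 J1 <3,1,0>
P:2↔0 J1 <3,2,0>
P:1↔0 J1 <3,3,0>
3×2 − 2×3 − 1×0 = 0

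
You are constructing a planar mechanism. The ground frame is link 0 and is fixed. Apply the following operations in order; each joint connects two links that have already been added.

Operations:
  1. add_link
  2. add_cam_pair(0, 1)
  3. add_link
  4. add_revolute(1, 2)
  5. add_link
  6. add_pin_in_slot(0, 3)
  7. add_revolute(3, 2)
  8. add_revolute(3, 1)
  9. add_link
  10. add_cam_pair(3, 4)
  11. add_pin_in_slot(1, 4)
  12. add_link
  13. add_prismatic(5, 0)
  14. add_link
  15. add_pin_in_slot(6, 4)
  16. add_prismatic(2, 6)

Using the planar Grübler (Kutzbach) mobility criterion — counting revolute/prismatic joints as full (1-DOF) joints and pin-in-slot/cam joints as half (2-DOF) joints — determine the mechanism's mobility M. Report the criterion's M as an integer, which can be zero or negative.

[1;0;0] (link 0 is ground)
L+ [2;0;0]
C(0,1)∈J2 [2;0;1]
L+ [3;0;1]
R(1,2)∈J1 [3;1;1]
L+ [4;1;1]
PS(0,3)∈J2 [4;1;2]
R(3,2)∈J1 [4;2;2]
R(3,1)∈J1 [4;3;2]
L+ [5;3;2]
C(3,4)∈J2 [5;3;3]
PS(1,4)∈J2 [5;3;4]
L+ [6;3;4]
P(5,0)∈J1 [6;4;4]
L+ [7;4;4]
PS(6,4)∈J2 [7;4;5]
P(2,6)∈J1 [7;5;5]
mobility = 18 − 10 − 5 = 3

M = 3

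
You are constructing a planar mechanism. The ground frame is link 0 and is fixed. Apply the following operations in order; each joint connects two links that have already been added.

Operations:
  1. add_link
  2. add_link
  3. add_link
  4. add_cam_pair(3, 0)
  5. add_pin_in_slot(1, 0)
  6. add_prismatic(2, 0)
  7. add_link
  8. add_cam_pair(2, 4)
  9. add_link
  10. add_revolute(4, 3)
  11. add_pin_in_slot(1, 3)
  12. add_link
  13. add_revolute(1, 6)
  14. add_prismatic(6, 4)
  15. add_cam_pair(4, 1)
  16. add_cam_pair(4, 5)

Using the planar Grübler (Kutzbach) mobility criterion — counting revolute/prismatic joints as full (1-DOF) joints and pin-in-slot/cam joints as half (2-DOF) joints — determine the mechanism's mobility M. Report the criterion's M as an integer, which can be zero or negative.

M = 4

[1;0;0] (link 0 is ground)
L+ [2;0;0]
L+ [3;0;0]
L+ [4;0;0]
C(3,0)∈J2 [4;0;1]
PS(1,0)∈J2 [4;0;2]
P(2,0)∈J1 [4;1;2]
L+ [5;1;2]
C(2,4)∈J2 [5;1;3]
L+ [6;1;3]
R(4,3)∈J1 [6;2;3]
PS(1,3)∈J2 [6;2;4]
L+ [7;2;4]
R(1,6)∈J1 [7;3;4]
P(6,4)∈J1 [7;4;4]
C(4,1)∈J2 [7;4;5]
C(4,5)∈J2 [7;4;6]
mobility = 18 − 8 − 6 = 4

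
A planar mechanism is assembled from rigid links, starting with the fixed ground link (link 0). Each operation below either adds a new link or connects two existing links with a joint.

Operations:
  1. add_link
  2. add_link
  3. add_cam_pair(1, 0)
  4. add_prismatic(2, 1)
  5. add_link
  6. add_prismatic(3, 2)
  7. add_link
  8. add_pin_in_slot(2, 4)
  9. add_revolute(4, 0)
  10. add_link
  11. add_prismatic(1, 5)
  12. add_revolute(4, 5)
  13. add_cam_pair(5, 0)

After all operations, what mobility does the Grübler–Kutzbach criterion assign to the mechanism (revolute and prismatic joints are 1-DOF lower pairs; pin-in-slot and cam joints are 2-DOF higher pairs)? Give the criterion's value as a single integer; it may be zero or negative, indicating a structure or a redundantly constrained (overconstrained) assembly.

M = 2

ground; <1,0,0>
#1 <2,0,0>
#2 <3,0,0>
C:1↔0 J2 <3,0,1>
P:2↔1 J1 <3,1,1>
#3 <4,1,1>
P:3↔2 J1 <4,2,1>
#4 <5,2,1>
PS:2↔4 J2 <5,2,2>
R:4↔0 J1 <5,3,2>
#5 <6,3,2>
P:1↔5 J1 <6,4,2>
R:4↔5 J1 <6,5,2>
C:5↔0 J2 <6,5,3>
3×5 − 2×5 − 1×3 = 2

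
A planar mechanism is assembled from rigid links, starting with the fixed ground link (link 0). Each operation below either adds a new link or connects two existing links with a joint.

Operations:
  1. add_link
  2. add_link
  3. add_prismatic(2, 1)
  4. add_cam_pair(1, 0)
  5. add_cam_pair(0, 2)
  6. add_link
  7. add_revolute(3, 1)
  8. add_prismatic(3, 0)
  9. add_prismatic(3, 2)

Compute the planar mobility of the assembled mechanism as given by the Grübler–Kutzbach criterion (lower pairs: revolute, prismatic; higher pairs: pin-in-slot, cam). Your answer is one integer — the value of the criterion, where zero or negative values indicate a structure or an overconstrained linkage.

M = -1

(L,J1,J2)=(1,0,0); link0 fixed
link1: (2,0,0)
link2: (3,0,0)
P 2-1 [J1]: (3,1,0)
C 1-0 [J2]: (3,1,1)
C 0-2 [J2]: (3,1,2)
link3: (4,1,2)
R 3-1 [J1]: (4,2,2)
P 3-0 [J1]: (4,3,2)
P 3-2 [J1]: (4,4,2)
Grübler: 3·3 − 2·4 − 2 = -1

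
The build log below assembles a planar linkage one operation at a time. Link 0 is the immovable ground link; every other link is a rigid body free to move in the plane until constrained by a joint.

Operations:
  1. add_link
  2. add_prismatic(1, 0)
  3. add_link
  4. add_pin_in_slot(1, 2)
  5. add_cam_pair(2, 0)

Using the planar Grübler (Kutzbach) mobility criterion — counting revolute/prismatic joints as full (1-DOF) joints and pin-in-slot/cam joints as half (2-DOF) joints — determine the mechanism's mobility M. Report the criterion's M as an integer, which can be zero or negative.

M = 2

ground; <1,0,0>
#1 <2,0,0>
P:1↔0 J1 <2,1,0>
#2 <3,1,0>
PS:1↔2 J2 <3,1,1>
C:2↔0 J2 <3,1,2>
3×2 − 2×1 − 1×2 = 2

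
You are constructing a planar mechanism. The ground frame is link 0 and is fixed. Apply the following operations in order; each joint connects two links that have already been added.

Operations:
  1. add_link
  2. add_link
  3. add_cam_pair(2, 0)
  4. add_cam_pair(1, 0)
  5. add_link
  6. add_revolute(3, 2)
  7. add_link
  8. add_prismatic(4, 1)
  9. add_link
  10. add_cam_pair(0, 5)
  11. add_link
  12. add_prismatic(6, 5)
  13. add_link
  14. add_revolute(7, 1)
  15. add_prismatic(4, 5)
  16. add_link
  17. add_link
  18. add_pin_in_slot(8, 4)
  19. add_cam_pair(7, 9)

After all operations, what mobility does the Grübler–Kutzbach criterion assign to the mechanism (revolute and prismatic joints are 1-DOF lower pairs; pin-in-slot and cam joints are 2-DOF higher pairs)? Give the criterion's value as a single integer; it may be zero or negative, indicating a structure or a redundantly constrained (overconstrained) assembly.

M = 12

[1;0;0] (link 0 is ground)
L+ [2;0;0]
L+ [3;0;0]
C(2,0)∈J2 [3;0;1]
C(1,0)∈J2 [3;0;2]
L+ [4;0;2]
R(3,2)∈J1 [4;1;2]
L+ [5;1;2]
P(4,1)∈J1 [5;2;2]
L+ [6;2;2]
C(0,5)∈J2 [6;2;3]
L+ [7;2;3]
P(6,5)∈J1 [7;3;3]
L+ [8;3;3]
R(7,1)∈J1 [8;4;3]
P(4,5)∈J1 [8;5;3]
L+ [9;5;3]
L+ [10;5;3]
PS(8,4)∈J2 [10;5;4]
C(7,9)∈J2 [10;5;5]
mobility = 27 − 10 − 5 = 12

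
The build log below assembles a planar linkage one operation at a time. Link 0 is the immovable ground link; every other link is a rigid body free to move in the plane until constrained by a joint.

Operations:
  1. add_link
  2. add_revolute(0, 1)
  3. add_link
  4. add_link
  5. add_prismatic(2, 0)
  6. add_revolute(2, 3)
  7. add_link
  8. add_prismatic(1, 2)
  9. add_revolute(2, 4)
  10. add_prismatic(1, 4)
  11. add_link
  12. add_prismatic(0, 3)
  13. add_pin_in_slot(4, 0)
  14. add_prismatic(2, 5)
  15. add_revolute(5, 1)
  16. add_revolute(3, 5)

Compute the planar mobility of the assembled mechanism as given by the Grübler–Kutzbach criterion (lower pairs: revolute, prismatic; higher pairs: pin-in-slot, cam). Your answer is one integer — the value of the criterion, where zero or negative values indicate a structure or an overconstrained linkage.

M = -6

link 0 = ground. State L|J1|J2 = 1|0|0
+link1  2|0|0
R(0,1) f=1→J1  2|1|0
+link2  3|1|0
+link3  4|1|0
P(2,0) f=1→J1  4|2|0
R(2,3) f=1→J1  4|3|0
+link4  5|3|0
P(1,2) f=1→J1  5|4|0
R(2,4) f=1→J1  5|5|0
P(1,4) f=1→J1  5|6|0
+link5  6|6|0
P(0,3) f=1→J1  6|7|0
PS(4,0) f=2→J2  6|7|1
P(2,5) f=1→J1  6|8|1
R(5,1) f=1→J1  6|9|1
R(3,5) f=1→J1  6|10|1
M = 3(6−1)−2·10−1 = 15−20−1 = -6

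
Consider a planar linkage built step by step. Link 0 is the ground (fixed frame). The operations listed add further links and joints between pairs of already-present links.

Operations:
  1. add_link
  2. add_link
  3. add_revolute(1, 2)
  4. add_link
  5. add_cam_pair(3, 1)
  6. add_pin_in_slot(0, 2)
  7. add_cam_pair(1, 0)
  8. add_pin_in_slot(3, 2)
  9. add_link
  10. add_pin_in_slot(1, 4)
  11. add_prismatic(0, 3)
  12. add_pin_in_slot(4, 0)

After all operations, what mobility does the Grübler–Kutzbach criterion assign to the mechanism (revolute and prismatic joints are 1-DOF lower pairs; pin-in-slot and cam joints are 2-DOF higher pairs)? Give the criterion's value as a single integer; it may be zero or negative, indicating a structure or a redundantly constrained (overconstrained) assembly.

L=1 J1=0 J2=0
add link → L=2 J1=0 J2=0
add link → L=3 J1=0 J2=0
R@1,2 dof=1 J1 → L=3 J1=1 J2=0
add link → L=4 J1=1 J2=0
C@3,1 dof=2 J2 → L=4 J1=1 J2=1
PS@0,2 dof=2 J2 → L=4 J1=1 J2=2
C@1,0 dof=2 J2 → L=4 J1=1 J2=3
PS@3,2 dof=2 J2 → L=4 J1=1 J2=4
add link → L=5 J1=1 J2=4
PS@1,4 dof=2 J2 → L=5 J1=1 J2=5
P@0,3 dof=1 J1 → L=5 J1=2 J2=5
PS@4,0 dof=2 J2 → L=5 J1=2 J2=6
M=3(L−1)−2J1−J2=3·4−2·2−6=2

M = 2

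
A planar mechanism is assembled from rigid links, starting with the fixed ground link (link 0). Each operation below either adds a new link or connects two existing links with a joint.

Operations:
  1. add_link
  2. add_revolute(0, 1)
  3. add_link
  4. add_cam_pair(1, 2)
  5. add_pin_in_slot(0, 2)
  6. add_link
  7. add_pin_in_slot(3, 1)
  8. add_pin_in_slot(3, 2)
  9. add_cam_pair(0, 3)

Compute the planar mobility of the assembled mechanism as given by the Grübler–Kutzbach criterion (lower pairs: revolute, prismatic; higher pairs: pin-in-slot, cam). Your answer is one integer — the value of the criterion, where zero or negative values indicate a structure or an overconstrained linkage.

M = 2

ground; <1,0,0>
#1 <2,0,0>
R:0↔1 J1 <2,1,0>
#2 <3,1,0>
C:1↔2 J2 <3,1,1>
PS:0↔2 J2 <3,1,2>
#3 <4,1,2>
PS:3↔1 J2 <4,1,3>
PS:3↔2 J2 <4,1,4>
C:0↔3 J2 <4,1,5>
3×3 − 2×1 − 1×5 = 2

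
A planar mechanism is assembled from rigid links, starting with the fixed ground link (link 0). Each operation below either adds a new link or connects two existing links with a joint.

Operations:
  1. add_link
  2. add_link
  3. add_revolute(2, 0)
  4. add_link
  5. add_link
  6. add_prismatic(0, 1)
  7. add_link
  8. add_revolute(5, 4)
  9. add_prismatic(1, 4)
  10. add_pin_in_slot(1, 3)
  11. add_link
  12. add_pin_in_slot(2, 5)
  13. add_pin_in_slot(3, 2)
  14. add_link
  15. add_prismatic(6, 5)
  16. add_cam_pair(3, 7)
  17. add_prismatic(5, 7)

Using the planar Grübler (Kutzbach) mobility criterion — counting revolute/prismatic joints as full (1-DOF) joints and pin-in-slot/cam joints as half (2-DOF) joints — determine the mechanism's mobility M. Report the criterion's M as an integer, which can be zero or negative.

M = 5

ground; <1,0,0>
#1 <2,0,0>
#2 <3,0,0>
R:2↔0 J1 <3,1,0>
#3 <4,1,0>
#4 <5,1,0>
P:0↔1 J1 <5,2,0>
#5 <6,2,0>
R:5↔4 J1 <6,3,0>
P:1↔4 J1 <6,4,0>
PS:1↔3 J2 <6,4,1>
#6 <7,4,1>
PS:2↔5 J2 <7,4,2>
PS:3↔2 J2 <7,4,3>
#7 <8,4,3>
P:6↔5 J1 <8,5,3>
C:3↔7 J2 <8,5,4>
P:5↔7 J1 <8,6,4>
3×7 − 2×6 − 1×4 = 5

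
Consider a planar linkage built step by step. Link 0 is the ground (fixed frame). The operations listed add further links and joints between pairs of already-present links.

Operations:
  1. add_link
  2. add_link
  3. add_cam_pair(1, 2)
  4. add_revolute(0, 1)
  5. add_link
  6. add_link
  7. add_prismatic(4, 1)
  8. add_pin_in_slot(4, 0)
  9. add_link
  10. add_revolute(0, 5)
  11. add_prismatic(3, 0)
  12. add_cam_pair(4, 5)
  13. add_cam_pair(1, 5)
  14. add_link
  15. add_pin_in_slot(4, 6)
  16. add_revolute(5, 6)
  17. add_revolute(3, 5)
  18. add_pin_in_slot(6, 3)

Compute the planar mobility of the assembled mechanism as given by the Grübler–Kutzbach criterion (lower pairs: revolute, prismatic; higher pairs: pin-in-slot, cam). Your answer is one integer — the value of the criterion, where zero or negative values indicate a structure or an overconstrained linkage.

M = 0

(L,J1,J2)=(1,0,0); link0 fixed
link1: (2,0,0)
link2: (3,0,0)
C 1-2 [J2]: (3,0,1)
R 0-1 [J1]: (3,1,1)
link3: (4,1,1)
link4: (5,1,1)
P 4-1 [J1]: (5,2,1)
PS 4-0 [J2]: (5,2,2)
link5: (6,2,2)
R 0-5 [J1]: (6,3,2)
P 3-0 [J1]: (6,4,2)
C 4-5 [J2]: (6,4,3)
C 1-5 [J2]: (6,4,4)
link6: (7,4,4)
PS 4-6 [J2]: (7,4,5)
R 5-6 [J1]: (7,5,5)
R 3-5 [J1]: (7,6,5)
PS 6-3 [J2]: (7,6,6)
Grübler: 3·6 − 2·6 − 6 = 0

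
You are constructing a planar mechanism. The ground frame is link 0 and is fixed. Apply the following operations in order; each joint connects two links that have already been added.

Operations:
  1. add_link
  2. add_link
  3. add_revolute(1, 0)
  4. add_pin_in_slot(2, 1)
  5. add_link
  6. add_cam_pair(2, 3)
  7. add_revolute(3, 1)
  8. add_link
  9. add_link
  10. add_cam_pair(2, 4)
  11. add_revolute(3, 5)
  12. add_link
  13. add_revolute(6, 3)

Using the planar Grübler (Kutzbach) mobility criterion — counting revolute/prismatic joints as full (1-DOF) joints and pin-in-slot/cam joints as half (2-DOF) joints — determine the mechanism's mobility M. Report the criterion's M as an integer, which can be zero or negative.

ground; <1,0,0>
#1 <2,0,0>
#2 <3,0,0>
R:1↔0 J1 <3,1,0>
PS:2↔1 J2 <3,1,1>
#3 <4,1,1>
C:2↔3 J2 <4,1,2>
R:3↔1 J1 <4,2,2>
#4 <5,2,2>
#5 <6,2,2>
C:2↔4 J2 <6,2,3>
R:3↔5 J1 <6,3,3>
#6 <7,3,3>
R:6↔3 J1 <7,4,3>
3×6 − 2×4 − 1×3 = 7

M = 7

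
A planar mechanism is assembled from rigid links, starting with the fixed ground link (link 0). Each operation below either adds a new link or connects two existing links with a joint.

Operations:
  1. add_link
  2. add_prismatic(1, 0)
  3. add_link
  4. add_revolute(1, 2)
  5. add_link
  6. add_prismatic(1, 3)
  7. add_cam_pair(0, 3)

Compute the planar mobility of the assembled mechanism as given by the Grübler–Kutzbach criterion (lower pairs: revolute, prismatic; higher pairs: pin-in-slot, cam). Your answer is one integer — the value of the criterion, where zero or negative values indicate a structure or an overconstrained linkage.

link 0 = ground. State L|J1|J2 = 1|0|0
+link1  2|0|0
P(1,0) f=1→J1  2|1|0
+link2  3|1|0
R(1,2) f=1→J1  3|2|0
+link3  4|2|0
P(1,3) f=1→J1  4|3|0
C(0,3) f=2→J2  4|3|1
M = 3(4−1)−2·3−1 = 9−6−1 = 2

M = 2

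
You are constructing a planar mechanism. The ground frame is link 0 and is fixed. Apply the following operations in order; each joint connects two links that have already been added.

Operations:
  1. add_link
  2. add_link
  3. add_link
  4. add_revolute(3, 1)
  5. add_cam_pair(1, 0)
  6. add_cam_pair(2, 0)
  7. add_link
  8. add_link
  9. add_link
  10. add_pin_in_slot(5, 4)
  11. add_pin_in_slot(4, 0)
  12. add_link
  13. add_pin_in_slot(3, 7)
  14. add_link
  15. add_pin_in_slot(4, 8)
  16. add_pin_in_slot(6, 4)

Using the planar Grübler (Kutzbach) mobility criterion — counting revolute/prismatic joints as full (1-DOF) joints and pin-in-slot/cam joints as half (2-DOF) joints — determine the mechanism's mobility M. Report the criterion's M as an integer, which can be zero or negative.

(L,J1,J2)=(1,0,0); link0 fixed
link1: (2,0,0)
link2: (3,0,0)
link3: (4,0,0)
R 3-1 [J1]: (4,1,0)
C 1-0 [J2]: (4,1,1)
C 2-0 [J2]: (4,1,2)
link4: (5,1,2)
link5: (6,1,2)
link6: (7,1,2)
PS 5-4 [J2]: (7,1,3)
PS 4-0 [J2]: (7,1,4)
link7: (8,1,4)
PS 3-7 [J2]: (8,1,5)
link8: (9,1,5)
PS 4-8 [J2]: (9,1,6)
PS 6-4 [J2]: (9,1,7)
Grübler: 3·8 − 2·1 − 7 = 15

M = 15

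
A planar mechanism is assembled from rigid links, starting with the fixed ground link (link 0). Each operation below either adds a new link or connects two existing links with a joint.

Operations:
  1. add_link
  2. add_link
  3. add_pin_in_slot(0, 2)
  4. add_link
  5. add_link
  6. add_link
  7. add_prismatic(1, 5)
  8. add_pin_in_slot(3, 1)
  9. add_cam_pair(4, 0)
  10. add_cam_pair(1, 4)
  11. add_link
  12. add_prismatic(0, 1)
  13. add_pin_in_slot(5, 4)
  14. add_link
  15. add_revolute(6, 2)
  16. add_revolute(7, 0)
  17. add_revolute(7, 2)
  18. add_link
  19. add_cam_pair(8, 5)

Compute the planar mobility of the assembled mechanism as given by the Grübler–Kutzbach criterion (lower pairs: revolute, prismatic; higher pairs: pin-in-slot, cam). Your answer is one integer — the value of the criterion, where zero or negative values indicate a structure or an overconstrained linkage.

(L,J1,J2)=(1,0,0); link0 fixed
link1: (2,0,0)
link2: (3,0,0)
PS 0-2 [J2]: (3,0,1)
link3: (4,0,1)
link4: (5,0,1)
link5: (6,0,1)
P 1-5 [J1]: (6,1,1)
PS 3-1 [J2]: (6,1,2)
C 4-0 [J2]: (6,1,3)
C 1-4 [J2]: (6,1,4)
link6: (7,1,4)
P 0-1 [J1]: (7,2,4)
PS 5-4 [J2]: (7,2,5)
link7: (8,2,5)
R 6-2 [J1]: (8,3,5)
R 7-0 [J1]: (8,4,5)
R 7-2 [J1]: (8,5,5)
link8: (9,5,5)
C 8-5 [J2]: (9,5,6)
Grübler: 3·8 − 2·5 − 6 = 8

M = 8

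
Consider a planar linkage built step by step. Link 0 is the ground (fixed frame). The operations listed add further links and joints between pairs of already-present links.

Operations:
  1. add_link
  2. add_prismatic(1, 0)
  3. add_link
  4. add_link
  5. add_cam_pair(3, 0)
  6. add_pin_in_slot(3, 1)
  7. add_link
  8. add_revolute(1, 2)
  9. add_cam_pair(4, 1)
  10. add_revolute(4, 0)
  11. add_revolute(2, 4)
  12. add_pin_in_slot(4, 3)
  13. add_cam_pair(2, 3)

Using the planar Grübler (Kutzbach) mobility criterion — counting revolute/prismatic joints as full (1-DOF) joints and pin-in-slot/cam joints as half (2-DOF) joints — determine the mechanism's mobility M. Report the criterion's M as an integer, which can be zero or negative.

L=1 J1=0 J2=0
add link → L=2 J1=0 J2=0
P@1,0 dof=1 J1 → L=2 J1=1 J2=0
add link → L=3 J1=1 J2=0
add link → L=4 J1=1 J2=0
C@3,0 dof=2 J2 → L=4 J1=1 J2=1
PS@3,1 dof=2 J2 → L=4 J1=1 J2=2
add link → L=5 J1=1 J2=2
R@1,2 dof=1 J1 → L=5 J1=2 J2=2
C@4,1 dof=2 J2 → L=5 J1=2 J2=3
R@4,0 dof=1 J1 → L=5 J1=3 J2=3
R@2,4 dof=1 J1 → L=5 J1=4 J2=3
PS@4,3 dof=2 J2 → L=5 J1=4 J2=4
C@2,3 dof=2 J2 → L=5 J1=4 J2=5
M=3(L−1)−2J1−J2=3·4−2·4−5=-1

M = -1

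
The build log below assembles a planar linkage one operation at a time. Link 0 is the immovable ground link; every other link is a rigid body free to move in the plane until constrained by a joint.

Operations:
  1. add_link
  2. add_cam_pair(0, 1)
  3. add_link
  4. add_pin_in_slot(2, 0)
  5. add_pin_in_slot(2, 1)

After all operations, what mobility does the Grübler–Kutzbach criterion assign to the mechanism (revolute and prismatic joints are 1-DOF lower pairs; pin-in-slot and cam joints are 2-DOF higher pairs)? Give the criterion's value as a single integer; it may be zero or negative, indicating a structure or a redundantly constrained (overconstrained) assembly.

M = 3

link 0 = ground. State L|J1|J2 = 1|0|0
+link1  2|0|0
C(0,1) f=2→J2  2|0|1
+link2  3|0|1
PS(2,0) f=2→J2  3|0|2
PS(2,1) f=2→J2  3|0|3
M = 3(3−1)−2·0−3 = 6−0−3 = 3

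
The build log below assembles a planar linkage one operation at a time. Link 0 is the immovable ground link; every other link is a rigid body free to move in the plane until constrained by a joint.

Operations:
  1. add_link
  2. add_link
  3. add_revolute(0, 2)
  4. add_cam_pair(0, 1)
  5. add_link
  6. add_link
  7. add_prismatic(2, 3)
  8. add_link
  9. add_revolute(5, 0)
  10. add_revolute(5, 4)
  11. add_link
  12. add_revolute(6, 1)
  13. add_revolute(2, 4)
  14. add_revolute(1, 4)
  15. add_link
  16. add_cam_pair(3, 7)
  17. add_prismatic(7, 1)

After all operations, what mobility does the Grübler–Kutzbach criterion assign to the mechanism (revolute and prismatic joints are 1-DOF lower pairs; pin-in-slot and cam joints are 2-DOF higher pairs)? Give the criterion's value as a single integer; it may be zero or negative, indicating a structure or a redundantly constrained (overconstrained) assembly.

ground; <1,0,0>
#1 <2,0,0>
#2 <3,0,0>
R:0↔2 J1 <3,1,0>
C:0↔1 J2 <3,1,1>
#3 <4,1,1>
#4 <5,1,1>
P:2↔3 J1 <5,2,1>
#5 <6,2,1>
R:5↔0 J1 <6,3,1>
R:5↔4 J1 <6,4,1>
#6 <7,4,1>
R:6↔1 J1 <7,5,1>
R:2↔4 J1 <7,6,1>
R:1↔4 J1 <7,7,1>
#7 <8,7,1>
C:3↔7 J2 <8,7,2>
P:7↔1 J1 <8,8,2>
3×7 − 2×8 − 1×2 = 3

M = 3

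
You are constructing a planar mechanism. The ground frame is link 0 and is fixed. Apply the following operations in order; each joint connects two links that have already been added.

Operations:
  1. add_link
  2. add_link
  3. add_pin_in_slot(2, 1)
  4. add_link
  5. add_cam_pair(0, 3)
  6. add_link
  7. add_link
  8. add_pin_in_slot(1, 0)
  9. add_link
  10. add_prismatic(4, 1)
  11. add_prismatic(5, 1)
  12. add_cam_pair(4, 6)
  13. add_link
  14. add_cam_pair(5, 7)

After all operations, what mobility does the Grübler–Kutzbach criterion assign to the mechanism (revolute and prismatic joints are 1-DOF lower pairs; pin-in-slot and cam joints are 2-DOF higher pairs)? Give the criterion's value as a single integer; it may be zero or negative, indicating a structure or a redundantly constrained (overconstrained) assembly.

M = 12

L=1 J1=0 J2=0
add link → L=2 J1=0 J2=0
add link → L=3 J1=0 J2=0
PS@2,1 dof=2 J2 → L=3 J1=0 J2=1
add link → L=4 J1=0 J2=1
C@0,3 dof=2 J2 → L=4 J1=0 J2=2
add link → L=5 J1=0 J2=2
add link → L=6 J1=0 J2=2
PS@1,0 dof=2 J2 → L=6 J1=0 J2=3
add link → L=7 J1=0 J2=3
P@4,1 dof=1 J1 → L=7 J1=1 J2=3
P@5,1 dof=1 J1 → L=7 J1=2 J2=3
C@4,6 dof=2 J2 → L=7 J1=2 J2=4
add link → L=8 J1=2 J2=4
C@5,7 dof=2 J2 → L=8 J1=2 J2=5
M=3(L−1)−2J1−J2=3·7−2·2−5=12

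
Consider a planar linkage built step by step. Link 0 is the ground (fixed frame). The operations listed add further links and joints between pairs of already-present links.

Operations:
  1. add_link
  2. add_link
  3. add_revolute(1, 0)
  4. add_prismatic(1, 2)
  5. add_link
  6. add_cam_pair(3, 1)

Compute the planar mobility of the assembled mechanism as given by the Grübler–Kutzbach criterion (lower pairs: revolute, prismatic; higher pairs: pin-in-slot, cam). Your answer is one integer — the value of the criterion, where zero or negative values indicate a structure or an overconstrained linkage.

[1;0;0] (link 0 is ground)
L+ [2;0;0]
L+ [3;0;0]
R(1,0)∈J1 [3;1;0]
P(1,2)∈J1 [3;2;0]
L+ [4;2;0]
C(3,1)∈J2 [4;2;1]
mobility = 9 − 4 − 1 = 4

M = 4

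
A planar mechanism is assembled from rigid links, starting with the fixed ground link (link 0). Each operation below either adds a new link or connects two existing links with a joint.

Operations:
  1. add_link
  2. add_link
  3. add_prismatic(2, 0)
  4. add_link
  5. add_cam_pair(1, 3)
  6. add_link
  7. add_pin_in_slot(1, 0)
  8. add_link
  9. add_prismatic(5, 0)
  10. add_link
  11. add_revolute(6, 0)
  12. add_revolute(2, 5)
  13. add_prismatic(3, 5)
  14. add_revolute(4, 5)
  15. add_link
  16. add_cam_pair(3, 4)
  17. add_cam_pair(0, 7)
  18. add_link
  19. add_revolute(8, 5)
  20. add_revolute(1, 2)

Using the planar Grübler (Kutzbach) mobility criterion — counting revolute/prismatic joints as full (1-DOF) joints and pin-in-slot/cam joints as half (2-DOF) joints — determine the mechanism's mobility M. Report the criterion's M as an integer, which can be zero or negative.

(L,J1,J2)=(1,0,0); link0 fixed
link1: (2,0,0)
link2: (3,0,0)
P 2-0 [J1]: (3,1,0)
link3: (4,1,0)
C 1-3 [J2]: (4,1,1)
link4: (5,1,1)
PS 1-0 [J2]: (5,1,2)
link5: (6,1,2)
P 5-0 [J1]: (6,2,2)
link6: (7,2,2)
R 6-0 [J1]: (7,3,2)
R 2-5 [J1]: (7,4,2)
P 3-5 [J1]: (7,5,2)
R 4-5 [J1]: (7,6,2)
link7: (8,6,2)
C 3-4 [J2]: (8,6,3)
C 0-7 [J2]: (8,6,4)
link8: (9,6,4)
R 8-5 [J1]: (9,7,4)
R 1-2 [J1]: (9,8,4)
Grübler: 3·8 − 2·8 − 4 = 4

M = 4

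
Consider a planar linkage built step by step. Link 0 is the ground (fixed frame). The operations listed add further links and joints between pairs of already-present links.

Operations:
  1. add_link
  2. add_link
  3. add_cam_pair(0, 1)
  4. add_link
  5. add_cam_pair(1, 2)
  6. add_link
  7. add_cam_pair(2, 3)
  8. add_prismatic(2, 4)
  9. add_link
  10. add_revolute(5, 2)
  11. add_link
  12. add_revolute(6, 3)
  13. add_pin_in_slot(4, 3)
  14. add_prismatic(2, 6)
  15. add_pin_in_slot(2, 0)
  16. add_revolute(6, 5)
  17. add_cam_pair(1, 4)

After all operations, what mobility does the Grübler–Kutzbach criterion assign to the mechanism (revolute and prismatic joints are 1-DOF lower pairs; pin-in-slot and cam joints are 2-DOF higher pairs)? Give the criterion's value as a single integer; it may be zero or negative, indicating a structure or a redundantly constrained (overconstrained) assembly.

M = 2

L=1 J1=0 J2=0
add link → L=2 J1=0 J2=0
add link → L=3 J1=0 J2=0
C@0,1 dof=2 J2 → L=3 J1=0 J2=1
add link → L=4 J1=0 J2=1
C@1,2 dof=2 J2 → L=4 J1=0 J2=2
add link → L=5 J1=0 J2=2
C@2,3 dof=2 J2 → L=5 J1=0 J2=3
P@2,4 dof=1 J1 → L=5 J1=1 J2=3
add link → L=6 J1=1 J2=3
R@5,2 dof=1 J1 → L=6 J1=2 J2=3
add link → L=7 J1=2 J2=3
R@6,3 dof=1 J1 → L=7 J1=3 J2=3
PS@4,3 dof=2 J2 → L=7 J1=3 J2=4
P@2,6 dof=1 J1 → L=7 J1=4 J2=4
PS@2,0 dof=2 J2 → L=7 J1=4 J2=5
R@6,5 dof=1 J1 → L=7 J1=5 J2=5
C@1,4 dof=2 J2 → L=7 J1=5 J2=6
M=3(L−1)−2J1−J2=3·6−2·5−6=2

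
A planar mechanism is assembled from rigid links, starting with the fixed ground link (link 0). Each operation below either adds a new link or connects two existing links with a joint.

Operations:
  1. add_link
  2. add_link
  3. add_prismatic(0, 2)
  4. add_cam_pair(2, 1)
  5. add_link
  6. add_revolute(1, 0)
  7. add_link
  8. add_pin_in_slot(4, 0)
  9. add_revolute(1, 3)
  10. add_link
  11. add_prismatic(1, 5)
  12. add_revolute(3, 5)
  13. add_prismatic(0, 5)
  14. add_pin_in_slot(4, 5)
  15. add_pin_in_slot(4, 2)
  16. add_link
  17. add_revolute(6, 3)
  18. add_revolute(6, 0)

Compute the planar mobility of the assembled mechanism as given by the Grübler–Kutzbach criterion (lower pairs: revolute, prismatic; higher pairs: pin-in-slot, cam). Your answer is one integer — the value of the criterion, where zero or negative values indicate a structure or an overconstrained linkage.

M = -2

link 0 = ground. State L|J1|J2 = 1|0|0
+link1  2|0|0
+link2  3|0|0
P(0,2) f=1→J1  3|1|0
C(2,1) f=2→J2  3|1|1
+link3  4|1|1
R(1,0) f=1→J1  4|2|1
+link4  5|2|1
PS(4,0) f=2→J2  5|2|2
R(1,3) f=1→J1  5|3|2
+link5  6|3|2
P(1,5) f=1→J1  6|4|2
R(3,5) f=1→J1  6|5|2
P(0,5) f=1→J1  6|6|2
PS(4,5) f=2→J2  6|6|3
PS(4,2) f=2→J2  6|6|4
+link6  7|6|4
R(6,3) f=1→J1  7|7|4
R(6,0) f=1→J1  7|8|4
M = 3(7−1)−2·8−4 = 18−16−4 = -2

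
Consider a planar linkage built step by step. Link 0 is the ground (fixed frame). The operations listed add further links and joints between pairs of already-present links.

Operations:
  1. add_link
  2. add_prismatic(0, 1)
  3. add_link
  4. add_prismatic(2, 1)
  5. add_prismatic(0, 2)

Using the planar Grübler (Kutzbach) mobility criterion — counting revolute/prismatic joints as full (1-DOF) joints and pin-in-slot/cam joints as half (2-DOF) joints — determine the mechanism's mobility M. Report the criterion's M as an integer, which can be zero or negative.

M = 0

link 0 = ground. State L|J1|J2 = 1|0|0
+link1  2|0|0
P(0,1) f=1→J1  2|1|0
+link2  3|1|0
P(2,1) f=1→J1  3|2|0
P(0,2) f=1→J1  3|3|0
M = 3(3−1)−2·3−0 = 6−6−0 = 0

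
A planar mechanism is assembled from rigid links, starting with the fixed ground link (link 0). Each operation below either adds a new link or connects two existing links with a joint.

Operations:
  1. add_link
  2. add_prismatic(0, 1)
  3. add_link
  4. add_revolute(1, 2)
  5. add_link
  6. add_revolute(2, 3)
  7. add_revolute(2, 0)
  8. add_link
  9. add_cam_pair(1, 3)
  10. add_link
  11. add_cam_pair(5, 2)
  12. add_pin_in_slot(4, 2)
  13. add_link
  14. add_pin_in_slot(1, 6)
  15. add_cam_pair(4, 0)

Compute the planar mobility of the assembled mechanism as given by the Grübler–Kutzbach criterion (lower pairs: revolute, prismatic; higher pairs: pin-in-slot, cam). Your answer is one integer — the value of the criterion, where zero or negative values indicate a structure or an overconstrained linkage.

L=1 J1=0 J2=0
add link → L=2 J1=0 J2=0
P@0,1 dof=1 J1 → L=2 J1=1 J2=0
add link → L=3 J1=1 J2=0
R@1,2 dof=1 J1 → L=3 J1=2 J2=0
add link → L=4 J1=2 J2=0
R@2,3 dof=1 J1 → L=4 J1=3 J2=0
R@2,0 dof=1 J1 → L=4 J1=4 J2=0
add link → L=5 J1=4 J2=0
C@1,3 dof=2 J2 → L=5 J1=4 J2=1
add link → L=6 J1=4 J2=1
C@5,2 dof=2 J2 → L=6 J1=4 J2=2
PS@4,2 dof=2 J2 → L=6 J1=4 J2=3
add link → L=7 J1=4 J2=3
PS@1,6 dof=2 J2 → L=7 J1=4 J2=4
C@4,0 dof=2 J2 → L=7 J1=4 J2=5
M=3(L−1)−2J1−J2=3·6−2·4−5=5

M = 5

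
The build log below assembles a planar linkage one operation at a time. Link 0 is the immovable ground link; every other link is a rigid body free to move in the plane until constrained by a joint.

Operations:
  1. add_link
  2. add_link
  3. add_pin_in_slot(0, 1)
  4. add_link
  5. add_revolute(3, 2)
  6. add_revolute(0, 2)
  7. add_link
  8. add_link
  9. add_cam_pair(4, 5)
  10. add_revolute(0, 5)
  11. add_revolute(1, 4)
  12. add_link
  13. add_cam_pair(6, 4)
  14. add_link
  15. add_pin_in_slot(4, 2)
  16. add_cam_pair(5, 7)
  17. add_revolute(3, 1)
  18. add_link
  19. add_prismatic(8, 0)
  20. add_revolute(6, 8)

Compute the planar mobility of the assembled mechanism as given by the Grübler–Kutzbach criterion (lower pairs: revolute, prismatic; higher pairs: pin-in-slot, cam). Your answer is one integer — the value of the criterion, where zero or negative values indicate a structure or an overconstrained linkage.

M = 5

L=1 J1=0 J2=0
add link → L=2 J1=0 J2=0
add link → L=3 J1=0 J2=0
PS@0,1 dof=2 J2 → L=3 J1=0 J2=1
add link → L=4 J1=0 J2=1
R@3,2 dof=1 J1 → L=4 J1=1 J2=1
R@0,2 dof=1 J1 → L=4 J1=2 J2=1
add link → L=5 J1=2 J2=1
add link → L=6 J1=2 J2=1
C@4,5 dof=2 J2 → L=6 J1=2 J2=2
R@0,5 dof=1 J1 → L=6 J1=3 J2=2
R@1,4 dof=1 J1 → L=6 J1=4 J2=2
add link → L=7 J1=4 J2=2
C@6,4 dof=2 J2 → L=7 J1=4 J2=3
add link → L=8 J1=4 J2=3
PS@4,2 dof=2 J2 → L=8 J1=4 J2=4
C@5,7 dof=2 J2 → L=8 J1=4 J2=5
R@3,1 dof=1 J1 → L=8 J1=5 J2=5
add link → L=9 J1=5 J2=5
P@8,0 dof=1 J1 → L=9 J1=6 J2=5
R@6,8 dof=1 J1 → L=9 J1=7 J2=5
M=3(L−1)−2J1−J2=3·8−2·7−5=5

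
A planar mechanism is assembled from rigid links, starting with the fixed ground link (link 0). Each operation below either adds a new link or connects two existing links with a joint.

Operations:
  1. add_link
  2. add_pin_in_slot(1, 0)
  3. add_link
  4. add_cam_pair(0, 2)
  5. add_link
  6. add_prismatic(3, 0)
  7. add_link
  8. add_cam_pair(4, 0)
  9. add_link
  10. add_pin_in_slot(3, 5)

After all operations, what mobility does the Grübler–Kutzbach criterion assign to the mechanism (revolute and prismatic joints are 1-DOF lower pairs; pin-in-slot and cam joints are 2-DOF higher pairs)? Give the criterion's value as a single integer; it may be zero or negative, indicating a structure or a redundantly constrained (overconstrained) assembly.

M = 9

link 0 = ground. State L|J1|J2 = 1|0|0
+link1  2|0|0
PS(1,0) f=2→J2  2|0|1
+link2  3|0|1
C(0,2) f=2→J2  3|0|2
+link3  4|0|2
P(3,0) f=1→J1  4|1|2
+link4  5|1|2
C(4,0) f=2→J2  5|1|3
+link5  6|1|3
PS(3,5) f=2→J2  6|1|4
M = 3(6−1)−2·1−4 = 15−2−4 = 9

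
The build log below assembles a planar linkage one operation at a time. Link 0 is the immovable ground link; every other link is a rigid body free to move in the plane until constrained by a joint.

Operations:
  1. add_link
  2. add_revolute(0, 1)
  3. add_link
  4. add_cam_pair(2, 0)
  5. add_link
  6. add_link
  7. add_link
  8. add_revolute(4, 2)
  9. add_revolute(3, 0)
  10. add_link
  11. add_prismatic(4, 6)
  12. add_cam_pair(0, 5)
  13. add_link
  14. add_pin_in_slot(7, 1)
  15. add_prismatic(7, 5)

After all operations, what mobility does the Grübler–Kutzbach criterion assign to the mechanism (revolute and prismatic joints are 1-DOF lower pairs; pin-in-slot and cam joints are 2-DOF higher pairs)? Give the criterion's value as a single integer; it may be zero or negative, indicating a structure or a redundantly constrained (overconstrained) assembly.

M = 8

link 0 = ground. State L|J1|J2 = 1|0|0
+link1  2|0|0
R(0,1) f=1→J1  2|1|0
+link2  3|1|0
C(2,0) f=2→J2  3|1|1
+link3  4|1|1
+link4  5|1|1
+link5  6|1|1
R(4,2) f=1→J1  6|2|1
R(3,0) f=1→J1  6|3|1
+link6  7|3|1
P(4,6) f=1→J1  7|4|1
C(0,5) f=2→J2  7|4|2
+link7  8|4|2
PS(7,1) f=2→J2  8|4|3
P(7,5) f=1→J1  8|5|3
M = 3(8−1)−2·5−3 = 21−10−3 = 8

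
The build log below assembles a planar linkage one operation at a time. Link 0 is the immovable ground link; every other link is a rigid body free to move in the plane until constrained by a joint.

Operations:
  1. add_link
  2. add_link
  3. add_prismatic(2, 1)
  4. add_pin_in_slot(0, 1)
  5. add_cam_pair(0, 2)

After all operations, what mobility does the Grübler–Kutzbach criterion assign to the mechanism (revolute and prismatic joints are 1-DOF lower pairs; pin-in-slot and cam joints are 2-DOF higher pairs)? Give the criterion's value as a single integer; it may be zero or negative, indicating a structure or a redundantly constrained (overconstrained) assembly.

link 0 = ground. State L|J1|J2 = 1|0|0
+link1  2|0|0
+link2  3|0|0
P(2,1) f=1→J1  3|1|0
PS(0,1) f=2→J2  3|1|1
C(0,2) f=2→J2  3|1|2
M = 3(3−1)−2·1−2 = 6−2−2 = 2

M = 2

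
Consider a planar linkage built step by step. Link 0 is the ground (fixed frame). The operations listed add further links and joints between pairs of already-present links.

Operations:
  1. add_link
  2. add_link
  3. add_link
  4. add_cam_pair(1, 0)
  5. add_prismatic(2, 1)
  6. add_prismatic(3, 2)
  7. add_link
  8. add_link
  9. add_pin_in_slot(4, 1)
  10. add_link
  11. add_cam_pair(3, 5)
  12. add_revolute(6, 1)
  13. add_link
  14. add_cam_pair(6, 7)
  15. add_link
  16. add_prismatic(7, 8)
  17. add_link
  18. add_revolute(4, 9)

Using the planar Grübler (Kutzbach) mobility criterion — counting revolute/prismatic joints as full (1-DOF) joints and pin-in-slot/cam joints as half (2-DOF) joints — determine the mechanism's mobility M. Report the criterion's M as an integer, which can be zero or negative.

ground; <1,0,0>
#1 <2,0,0>
#2 <3,0,0>
#3 <4,0,0>
C:1↔0 J2 <4,0,1>
P:2↔1 J1 <4,1,1>
P:3↔2 J1 <4,2,1>
#4 <5,2,1>
#5 <6,2,1>
PS:4↔1 J2 <6,2,2>
#6 <7,2,2>
C:3↔5 J2 <7,2,3>
R:6↔1 J1 <7,3,3>
#7 <8,3,3>
C:6↔7 J2 <8,3,4>
#8 <9,3,4>
P:7↔8 J1 <9,4,4>
#9 <10,4,4>
R:4↔9 J1 <10,5,4>
3×9 − 2×5 − 1×4 = 13

M = 13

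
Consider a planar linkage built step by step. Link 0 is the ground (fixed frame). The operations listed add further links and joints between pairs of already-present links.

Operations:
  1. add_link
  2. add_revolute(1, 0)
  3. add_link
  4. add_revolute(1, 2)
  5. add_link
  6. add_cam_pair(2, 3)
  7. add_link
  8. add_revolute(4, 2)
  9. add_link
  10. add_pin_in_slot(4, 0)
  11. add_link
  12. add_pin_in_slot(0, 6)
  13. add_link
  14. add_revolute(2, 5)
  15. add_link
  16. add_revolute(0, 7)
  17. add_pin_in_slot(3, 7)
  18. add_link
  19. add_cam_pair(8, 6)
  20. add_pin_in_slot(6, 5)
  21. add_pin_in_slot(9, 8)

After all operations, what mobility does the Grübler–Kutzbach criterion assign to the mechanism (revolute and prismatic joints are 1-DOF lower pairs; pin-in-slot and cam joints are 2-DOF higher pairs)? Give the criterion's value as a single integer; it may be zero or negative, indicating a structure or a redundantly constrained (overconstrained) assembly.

L=1 J1=0 J2=0
add link → L=2 J1=0 J2=0
R@1,0 dof=1 J1 → L=2 J1=1 J2=0
add link → L=3 J1=1 J2=0
R@1,2 dof=1 J1 → L=3 J1=2 J2=0
add link → L=4 J1=2 J2=0
C@2,3 dof=2 J2 → L=4 J1=2 J2=1
add link → L=5 J1=2 J2=1
R@4,2 dof=1 J1 → L=5 J1=3 J2=1
add link → L=6 J1=3 J2=1
PS@4,0 dof=2 J2 → L=6 J1=3 J2=2
add link → L=7 J1=3 J2=2
PS@0,6 dof=2 J2 → L=7 J1=3 J2=3
add link → L=8 J1=3 J2=3
R@2,5 dof=1 J1 → L=8 J1=4 J2=3
add link → L=9 J1=4 J2=3
R@0,7 dof=1 J1 → L=9 J1=5 J2=3
PS@3,7 dof=2 J2 → L=9 J1=5 J2=4
add link → L=10 J1=5 J2=4
C@8,6 dof=2 J2 → L=10 J1=5 J2=5
PS@6,5 dof=2 J2 → L=10 J1=5 J2=6
PS@9,8 dof=2 J2 → L=10 J1=5 J2=7
M=3(L−1)−2J1−J2=3·9−2·5−7=10

M = 10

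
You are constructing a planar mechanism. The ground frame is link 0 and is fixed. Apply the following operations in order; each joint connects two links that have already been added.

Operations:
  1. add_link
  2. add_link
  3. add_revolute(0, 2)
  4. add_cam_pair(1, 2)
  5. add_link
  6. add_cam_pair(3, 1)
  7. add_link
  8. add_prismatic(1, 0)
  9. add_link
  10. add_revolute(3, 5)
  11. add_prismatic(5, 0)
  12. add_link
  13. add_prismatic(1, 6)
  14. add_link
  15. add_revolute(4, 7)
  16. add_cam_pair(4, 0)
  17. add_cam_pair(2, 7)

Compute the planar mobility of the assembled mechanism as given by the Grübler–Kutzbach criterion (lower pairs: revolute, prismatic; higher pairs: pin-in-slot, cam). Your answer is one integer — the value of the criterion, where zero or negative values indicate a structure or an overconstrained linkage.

ground; <1,0,0>
#1 <2,0,0>
#2 <3,0,0>
R:0↔2 J1 <3,1,0>
C:1↔2 J2 <3,1,1>
#3 <4,1,1>
C:3↔1 J2 <4,1,2>
#4 <5,1,2>
P:1↔0 J1 <5,2,2>
#5 <6,2,2>
R:3↔5 J1 <6,3,2>
P:5↔0 J1 <6,4,2>
#6 <7,4,2>
P:1↔6 J1 <7,5,2>
#7 <8,5,2>
R:4↔7 J1 <8,6,2>
C:4↔0 J2 <8,6,3>
C:2↔7 J2 <8,6,4>
3×7 − 2×6 − 1×4 = 5

M = 5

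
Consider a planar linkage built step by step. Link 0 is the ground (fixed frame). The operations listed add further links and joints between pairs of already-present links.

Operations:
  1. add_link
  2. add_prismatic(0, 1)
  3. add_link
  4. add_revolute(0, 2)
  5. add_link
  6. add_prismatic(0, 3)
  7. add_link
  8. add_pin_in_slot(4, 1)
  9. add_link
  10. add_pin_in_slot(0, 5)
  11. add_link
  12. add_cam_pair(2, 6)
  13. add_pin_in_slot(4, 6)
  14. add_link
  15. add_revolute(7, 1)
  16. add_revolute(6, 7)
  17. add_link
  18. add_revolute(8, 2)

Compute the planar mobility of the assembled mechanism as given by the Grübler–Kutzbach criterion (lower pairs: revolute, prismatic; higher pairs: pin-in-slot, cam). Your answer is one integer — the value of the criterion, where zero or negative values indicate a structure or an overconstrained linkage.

[1;0;0] (link 0 is ground)
L+ [2;0;0]
P(0,1)∈J1 [2;1;0]
L+ [3;1;0]
R(0,2)∈J1 [3;2;0]
L+ [4;2;0]
P(0,3)∈J1 [4;3;0]
L+ [5;3;0]
PS(4,1)∈J2 [5;3;1]
L+ [6;3;1]
PS(0,5)∈J2 [6;3;2]
L+ [7;3;2]
C(2,6)∈J2 [7;3;3]
PS(4,6)∈J2 [7;3;4]
L+ [8;3;4]
R(7,1)∈J1 [8;4;4]
R(6,7)∈J1 [8;5;4]
L+ [9;5;4]
R(8,2)∈J1 [9;6;4]
mobility = 24 − 12 − 4 = 8

M = 8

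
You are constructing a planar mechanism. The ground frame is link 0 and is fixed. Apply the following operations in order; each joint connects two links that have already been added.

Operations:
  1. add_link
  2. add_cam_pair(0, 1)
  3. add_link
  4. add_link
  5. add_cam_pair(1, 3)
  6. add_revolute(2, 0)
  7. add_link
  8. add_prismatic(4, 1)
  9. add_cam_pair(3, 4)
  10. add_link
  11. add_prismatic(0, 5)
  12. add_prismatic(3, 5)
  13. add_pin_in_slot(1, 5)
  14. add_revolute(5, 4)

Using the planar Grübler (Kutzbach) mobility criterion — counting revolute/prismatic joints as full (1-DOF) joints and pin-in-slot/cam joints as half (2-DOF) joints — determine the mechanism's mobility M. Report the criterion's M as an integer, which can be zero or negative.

(L,J1,J2)=(1,0,0); link0 fixed
link1: (2,0,0)
C 0-1 [J2]: (2,0,1)
link2: (3,0,1)
link3: (4,0,1)
C 1-3 [J2]: (4,0,2)
R 2-0 [J1]: (4,1,2)
link4: (5,1,2)
P 4-1 [J1]: (5,2,2)
C 3-4 [J2]: (5,2,3)
link5: (6,2,3)
P 0-5 [J1]: (6,3,3)
P 3-5 [J1]: (6,4,3)
PS 1-5 [J2]: (6,4,4)
R 5-4 [J1]: (6,5,4)
Grübler: 3·5 − 2·5 − 4 = 1

M = 1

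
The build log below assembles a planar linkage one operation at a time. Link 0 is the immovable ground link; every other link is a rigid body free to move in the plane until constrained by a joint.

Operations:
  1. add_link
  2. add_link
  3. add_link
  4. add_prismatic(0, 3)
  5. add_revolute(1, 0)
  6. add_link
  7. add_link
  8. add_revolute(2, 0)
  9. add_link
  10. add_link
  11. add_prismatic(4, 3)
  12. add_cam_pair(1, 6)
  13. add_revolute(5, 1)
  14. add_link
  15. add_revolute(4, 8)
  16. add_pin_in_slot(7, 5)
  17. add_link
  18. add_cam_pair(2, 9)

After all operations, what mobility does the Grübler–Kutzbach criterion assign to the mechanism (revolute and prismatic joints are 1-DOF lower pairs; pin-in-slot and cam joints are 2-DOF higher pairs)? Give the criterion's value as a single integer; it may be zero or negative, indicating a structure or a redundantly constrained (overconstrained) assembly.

M = 12

ground; <1,0,0>
#1 <2,0,0>
#2 <3,0,0>
#3 <4,0,0>
P:0↔3 J1 <4,1,0>
R:1↔0 J1 <4,2,0>
#4 <5,2,0>
#5 <6,2,0>
R:2↔0 J1 <6,3,0>
#6 <7,3,0>
#7 <8,3,0>
P:4↔3 J1 <8,4,0>
C:1↔6 J2 <8,4,1>
R:5↔1 J1 <8,5,1>
#8 <9,5,1>
R:4↔8 J1 <9,6,1>
PS:7↔5 J2 <9,6,2>
#9 <10,6,2>
C:2↔9 J2 <10,6,3>
3×9 − 2×6 − 1×3 = 12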